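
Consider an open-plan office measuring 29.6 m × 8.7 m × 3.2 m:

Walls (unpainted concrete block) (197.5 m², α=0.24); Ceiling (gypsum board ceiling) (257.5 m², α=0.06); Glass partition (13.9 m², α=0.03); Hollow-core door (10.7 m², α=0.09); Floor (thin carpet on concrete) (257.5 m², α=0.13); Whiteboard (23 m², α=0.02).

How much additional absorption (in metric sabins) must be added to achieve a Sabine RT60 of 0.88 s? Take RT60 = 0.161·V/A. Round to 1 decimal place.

52.6 sabins

A₁ = Σ Sᵢαᵢ = 197.5*0.24 + 257.5*0.06 + 13.9*0.03 + 10.7*0.09 + 257.5*0.13 + 23*0.02 = 98.165 sabins.
V = 824.064 m³. Required absorption A₂ = 0.161 × 824.064 / 0.88 = 150.766 sabins.
ΔA = A₂ − A₁ = 150.766 − 98.165 = 52.6 sabins.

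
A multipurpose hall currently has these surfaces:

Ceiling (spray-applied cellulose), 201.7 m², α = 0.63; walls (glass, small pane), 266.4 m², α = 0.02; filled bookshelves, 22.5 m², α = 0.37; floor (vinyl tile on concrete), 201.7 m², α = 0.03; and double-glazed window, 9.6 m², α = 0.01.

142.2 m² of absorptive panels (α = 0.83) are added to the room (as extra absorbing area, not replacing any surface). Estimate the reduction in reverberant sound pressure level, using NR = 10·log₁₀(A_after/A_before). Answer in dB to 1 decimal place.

2.6 dB

Total absorption A_before = 201.7*0.63 + 266.4*0.02 + 22.5*0.37 + 201.7*0.03 + 9.6*0.01
  = 127.071 + 5.328 + 8.325 + 6.051 + 0.096 = 146.871 m² sabins.
Added absorption = 142.2 × 0.83 = 118.026 sabins.
New total A_after = 264.897 sabins.
NR = 10·log₁₀(264.897/146.871) = 2.6 dB.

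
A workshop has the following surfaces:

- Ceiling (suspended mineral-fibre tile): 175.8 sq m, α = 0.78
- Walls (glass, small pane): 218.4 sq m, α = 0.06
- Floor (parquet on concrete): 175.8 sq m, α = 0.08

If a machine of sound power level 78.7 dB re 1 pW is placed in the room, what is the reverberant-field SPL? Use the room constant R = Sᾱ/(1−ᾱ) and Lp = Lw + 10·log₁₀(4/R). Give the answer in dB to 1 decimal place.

A = 164.292 sabins; S = 570.0 sq m.
ᾱ = 164.292/570.0 = 0.2882; R = Sᾱ/(1−ᾱ) = 164.292/(1−0.2882) = 230.812 sq m.
Lp = Lw + 10 log₁₀(4/R) = 78.7 -17.61 = 61.1 dB.

61.1 dB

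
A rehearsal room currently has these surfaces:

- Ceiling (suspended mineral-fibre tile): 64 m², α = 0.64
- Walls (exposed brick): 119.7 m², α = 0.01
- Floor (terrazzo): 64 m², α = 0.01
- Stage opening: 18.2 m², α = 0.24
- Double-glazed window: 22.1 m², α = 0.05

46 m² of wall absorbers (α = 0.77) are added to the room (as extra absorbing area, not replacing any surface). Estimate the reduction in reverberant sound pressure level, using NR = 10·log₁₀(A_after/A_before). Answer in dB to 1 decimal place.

2.4 dB

Summing Sᵢαᵢ: 40.960 + 1.197 + 0.640 + 4.368 + 1.105 → A_before = 48.270 sabins.
Treatment contributes 46·0.77 = 35.420 sabins.
A_after = 48.270 + 35.420 = 83.690 sabins.
Reduction = 10 log₁₀(A_after/A_before) = 10 log₁₀(1.7338) = 2.4 dB.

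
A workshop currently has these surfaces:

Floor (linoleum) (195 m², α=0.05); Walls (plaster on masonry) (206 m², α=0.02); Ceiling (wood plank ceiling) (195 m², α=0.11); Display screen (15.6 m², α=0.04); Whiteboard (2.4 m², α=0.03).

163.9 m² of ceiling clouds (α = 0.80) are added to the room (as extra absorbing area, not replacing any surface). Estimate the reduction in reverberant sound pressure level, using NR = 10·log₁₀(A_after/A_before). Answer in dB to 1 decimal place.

Summing Sᵢαᵢ: 9.750 + 4.120 + 21.450 + 0.624 + 0.072 → A_before = 36.016 sabins.
Added absorption = 163.9 × 0.80 = 131.120 sabins.
New total A_after = 167.136 sabins.
Reduction = 10 log₁₀(A_after/A_before) = 10 log₁₀(4.6406) = 6.7 dB.

6.7 dB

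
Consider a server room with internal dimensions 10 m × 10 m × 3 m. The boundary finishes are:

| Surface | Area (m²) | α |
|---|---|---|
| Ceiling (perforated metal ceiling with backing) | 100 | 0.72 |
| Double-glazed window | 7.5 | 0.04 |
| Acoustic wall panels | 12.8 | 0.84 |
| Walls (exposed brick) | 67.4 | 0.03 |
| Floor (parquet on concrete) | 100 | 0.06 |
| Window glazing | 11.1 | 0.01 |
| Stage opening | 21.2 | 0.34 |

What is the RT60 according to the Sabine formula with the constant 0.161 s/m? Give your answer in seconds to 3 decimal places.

0.491 s

A = Σ Sᵢαᵢ = 100·0.72 + 7.5·0.04 + 12.8·0.84 + 67.4·0.03 + 100·0.06 + 11.1·0.01 + 21.2·0.34 = 98.393 sabins.
Volume V = 10 × 10 × 3 = 300 m³.
RT60 = 0.161 · V / A = 0.161 × 300 / 98.393 = 0.491 s.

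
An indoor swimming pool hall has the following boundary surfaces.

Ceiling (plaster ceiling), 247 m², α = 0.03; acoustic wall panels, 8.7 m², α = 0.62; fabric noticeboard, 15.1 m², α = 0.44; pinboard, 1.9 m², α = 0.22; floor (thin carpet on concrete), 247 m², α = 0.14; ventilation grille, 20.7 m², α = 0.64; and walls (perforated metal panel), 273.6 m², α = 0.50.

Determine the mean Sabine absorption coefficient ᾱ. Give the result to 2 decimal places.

0.25

S = Σ Sᵢ = 247 + 8.7 + 15.1 + 1.9 + 247 + 20.7 + 273.6 = 814.0 m².
Σ(Sᵢαᵢ) = 247×0.03 + 8.7×0.62 + 15.1×0.44 + 1.9×0.22 + 247×0.14 + 20.7×0.64 + 273.6×0.50 = 204.494.
ᾱ = 204.494 / 814.0 = 0.25.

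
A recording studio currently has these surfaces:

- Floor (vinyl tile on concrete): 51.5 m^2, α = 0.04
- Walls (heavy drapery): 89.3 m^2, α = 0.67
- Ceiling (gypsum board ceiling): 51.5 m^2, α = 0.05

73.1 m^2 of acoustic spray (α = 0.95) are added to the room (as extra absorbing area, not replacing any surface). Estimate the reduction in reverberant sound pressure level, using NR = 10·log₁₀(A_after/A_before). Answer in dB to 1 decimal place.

A_before = Σ Sᵢαᵢ = 51.5·0.04 + 89.3·0.67 + 51.5·0.05 = 64.466 sabins.
Treatment contributes 73.1·0.95 = 69.445 sabins.
New total A_after = 133.911 sabins.
NR = 10·log₁₀(133.911/64.466) = 3.2 dB.

3.2 dB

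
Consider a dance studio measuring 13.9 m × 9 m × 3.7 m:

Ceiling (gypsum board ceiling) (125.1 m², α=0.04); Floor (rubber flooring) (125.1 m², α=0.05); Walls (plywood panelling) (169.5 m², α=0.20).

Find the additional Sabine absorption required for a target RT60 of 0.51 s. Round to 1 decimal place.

Equivalent absorption area: A₁ = 125.1*0.04 + 125.1*0.05 + 169.5*0.20 = 45.159 m².
V = 462.87 m³. Required absorption A₂ = 0.161 × 462.87 / 0.51 = 146.122 sabins.
ΔA = A₂ − A₁ = 146.122 − 45.159 = 101.0 sabins.

101.0 sabins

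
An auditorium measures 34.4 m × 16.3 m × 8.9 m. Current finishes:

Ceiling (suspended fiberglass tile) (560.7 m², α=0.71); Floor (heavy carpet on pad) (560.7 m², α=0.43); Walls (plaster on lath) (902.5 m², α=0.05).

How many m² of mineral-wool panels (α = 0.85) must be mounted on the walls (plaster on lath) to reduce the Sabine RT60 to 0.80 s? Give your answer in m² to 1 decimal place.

Total absorption A₁ = 560.7×0.71 + 560.7×0.43 + 902.5×0.05
  = 398.097 + 241.101 + 45.125 = 684.323 m² sabins.
V = 4990.408 m³. Target absorption A₂ = 0.161 × 4990.408 / 0.80 = 1004.320 sabins.
ΔA needed = 1004.320 − 684.323 = 319.997 sabins.
Net gain per m²: Δα = 0.85 − 0.05 = 0.80.
Area = ΔA/Δα = 319.997/0.80 = 400.0 m².

400.0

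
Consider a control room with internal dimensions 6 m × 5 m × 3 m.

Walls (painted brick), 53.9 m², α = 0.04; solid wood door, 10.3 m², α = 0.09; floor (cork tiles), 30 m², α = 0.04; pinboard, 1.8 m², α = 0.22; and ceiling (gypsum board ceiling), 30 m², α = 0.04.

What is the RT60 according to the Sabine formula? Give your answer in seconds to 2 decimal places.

A = Σ Sᵢαᵢ = 53.9·0.04 + 10.3·0.09 + 30·0.04 + 1.8·0.22 + 30·0.04 = 5.879 sabins.
Room volume: 90 m³.
RT60 = 0.161 · V / A = 0.161 × 90 / 5.879 = 2.46 s.

2.46 s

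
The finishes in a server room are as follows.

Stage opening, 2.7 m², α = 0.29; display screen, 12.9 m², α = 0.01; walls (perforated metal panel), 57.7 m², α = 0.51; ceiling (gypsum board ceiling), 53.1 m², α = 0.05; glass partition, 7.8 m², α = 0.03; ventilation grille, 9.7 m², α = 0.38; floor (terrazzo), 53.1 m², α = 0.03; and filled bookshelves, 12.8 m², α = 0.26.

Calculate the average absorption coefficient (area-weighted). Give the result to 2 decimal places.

S = Σ Sᵢ = 2.7 + 12.9 + 57.7 + 53.1 + 7.8 + 9.7 + 53.1 + 12.8 = 209.8 m².
Σ(Sᵢαᵢ) = 2.7·0.29 + 12.9·0.01 + 57.7·0.51 + 53.1·0.05 + 7.8·0.03 + 9.7·0.38 + 53.1·0.03 + 12.8·0.26 = 41.835.
ᾱ = 41.835 / 209.8 = 0.20.

0.20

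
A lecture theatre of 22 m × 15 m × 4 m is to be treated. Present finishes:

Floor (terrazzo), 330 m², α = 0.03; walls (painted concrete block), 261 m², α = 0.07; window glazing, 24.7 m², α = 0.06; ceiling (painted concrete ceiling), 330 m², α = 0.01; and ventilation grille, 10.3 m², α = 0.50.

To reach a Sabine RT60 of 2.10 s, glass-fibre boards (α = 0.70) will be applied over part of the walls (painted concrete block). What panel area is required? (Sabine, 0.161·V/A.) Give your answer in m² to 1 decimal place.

100.2

A₁ = Σ Sᵢαᵢ = 330*0.03 + 261*0.07 + 24.7*0.06 + 330*0.01 + 10.3*0.50 = 38.102 sabins.
Required A₂ = 0.161·1320/2.10 = 101.200 sabins.
Absorption to add: 101.200 − 38.102 = 63.098 sabins.
Each m² of panel replacing the walls (painted concrete block) adds (0.70 − 0.07) = 0.63 sabins.
Area = ΔA/Δα = 63.098/0.63 = 100.2 m².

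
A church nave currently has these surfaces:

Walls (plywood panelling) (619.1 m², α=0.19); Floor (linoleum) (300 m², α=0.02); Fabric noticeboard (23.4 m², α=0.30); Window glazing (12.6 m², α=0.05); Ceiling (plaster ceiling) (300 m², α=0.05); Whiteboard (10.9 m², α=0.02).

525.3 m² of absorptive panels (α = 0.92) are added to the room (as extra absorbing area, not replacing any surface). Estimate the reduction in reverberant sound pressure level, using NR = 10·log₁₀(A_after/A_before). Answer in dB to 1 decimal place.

Total absorption A_before = 619.1·0.19 + 300·0.02 + 23.4·0.30 + 12.6·0.05 + 300·0.05 + 10.9·0.02
  = 117.629 + 6.000 + 7.020 + 0.630 + 15.000 + 0.218 = 146.497 m² sabins.
Treatment contributes 525.3·0.92 = 483.276 sabins.
A_after = 146.497 + 483.276 = 629.773 sabins.
NR = 10·log₁₀(629.773/146.497) = 6.3 dB.

6.3 dB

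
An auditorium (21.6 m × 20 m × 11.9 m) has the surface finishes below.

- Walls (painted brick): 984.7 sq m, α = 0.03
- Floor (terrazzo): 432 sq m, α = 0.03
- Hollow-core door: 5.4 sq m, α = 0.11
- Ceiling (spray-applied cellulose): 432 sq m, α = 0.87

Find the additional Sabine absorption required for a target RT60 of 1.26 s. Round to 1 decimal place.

A₁ = Σ Sᵢαᵢ = 984.7*0.03 + 432*0.03 + 5.4*0.11 + 432*0.87 = 418.935 sabins.
V = 5140.8 m³. Required absorption A₂ = 0.161 × 5140.8 / 1.26 = 656.880 sabins.
Shortfall: 656.880 − 418.935 = 237.9 sabins.

237.9 sabins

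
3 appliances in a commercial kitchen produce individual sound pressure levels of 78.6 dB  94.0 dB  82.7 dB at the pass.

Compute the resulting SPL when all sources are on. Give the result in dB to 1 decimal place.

Σ 10^(Lᵢ/10) = 2.771e+09.
L_total = 10·log₁₀(2.771e+09) = 94.4 dB.

94.4 dB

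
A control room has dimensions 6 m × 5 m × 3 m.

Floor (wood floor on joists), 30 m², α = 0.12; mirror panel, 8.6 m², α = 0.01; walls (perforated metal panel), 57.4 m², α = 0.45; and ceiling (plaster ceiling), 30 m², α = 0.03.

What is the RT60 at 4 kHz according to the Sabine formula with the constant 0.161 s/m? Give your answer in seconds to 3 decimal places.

0.476 sec

Summing Sᵢαᵢ: 3.600 + 0.086 + 25.830 + 0.900 → A = 30.416 sabins.
V = 6·5·3 = 90 m³.
RT60 = 0.161 · V / A = 0.161 × 90 / 30.416 = 0.476 s.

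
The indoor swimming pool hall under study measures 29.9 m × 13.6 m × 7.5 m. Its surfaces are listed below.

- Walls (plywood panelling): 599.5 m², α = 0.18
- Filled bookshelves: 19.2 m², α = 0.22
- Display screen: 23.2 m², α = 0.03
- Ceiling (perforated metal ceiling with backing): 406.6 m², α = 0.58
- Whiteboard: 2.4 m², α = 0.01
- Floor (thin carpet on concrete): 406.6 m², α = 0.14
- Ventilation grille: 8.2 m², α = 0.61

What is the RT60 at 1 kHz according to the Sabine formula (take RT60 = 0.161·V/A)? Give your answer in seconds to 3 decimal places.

Equivalent absorption area: A = 599.5*0.18 + 19.2*0.22 + 23.2*0.03 + 406.6*0.58 + 2.4*0.01 + 406.6*0.14 + 8.2*0.61 = 410.608 m².
Volume V = 29.9 × 13.6 × 7.5 = 3049.8 m³.
Sabine: RT60 = 0.161 × 3049.8 / 410.608 = 1.196 s.

1.196 s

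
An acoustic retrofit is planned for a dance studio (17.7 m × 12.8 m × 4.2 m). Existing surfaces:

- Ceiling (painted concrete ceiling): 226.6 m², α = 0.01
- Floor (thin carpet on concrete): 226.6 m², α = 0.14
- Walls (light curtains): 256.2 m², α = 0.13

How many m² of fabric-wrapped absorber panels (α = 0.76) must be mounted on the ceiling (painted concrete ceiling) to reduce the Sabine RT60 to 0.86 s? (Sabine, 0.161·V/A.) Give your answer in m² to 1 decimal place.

Equivalent absorption area: A₁ = 226.6×0.01 + 226.6×0.14 + 256.2×0.13 = 67.296 m².
Required A₂ = 0.161·951.552/0.86 = 178.139 sabins.
ΔA needed = 178.139 − 67.296 = 110.843 sabins.
Each m² of panel replacing the ceiling (painted concrete ceiling) adds (0.76 − 0.01) = 0.75 sabins.
Panel area = 110.843 / 0.75 = 147.8 m².

147.8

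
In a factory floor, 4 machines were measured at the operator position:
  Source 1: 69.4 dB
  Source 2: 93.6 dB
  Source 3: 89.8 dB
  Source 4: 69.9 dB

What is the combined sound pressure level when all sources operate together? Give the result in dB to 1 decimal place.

Sum in the linear (power) domain: Σ 10^(Lᵢ/10) = 10^(69.4/10) + 10^(93.6/10) + 10^(89.8/10) + 10^(69.9/10) = 3.264e+09.
L_total = 10·log₁₀(3.264e+09) = 95.1 dB.

95.1 dB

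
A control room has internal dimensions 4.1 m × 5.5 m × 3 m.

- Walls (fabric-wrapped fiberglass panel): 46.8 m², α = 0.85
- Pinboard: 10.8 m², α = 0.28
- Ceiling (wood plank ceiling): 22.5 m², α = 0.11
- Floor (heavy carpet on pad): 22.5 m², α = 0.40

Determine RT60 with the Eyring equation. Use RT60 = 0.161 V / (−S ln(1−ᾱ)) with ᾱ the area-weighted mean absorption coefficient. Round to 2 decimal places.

S = Σ Sᵢ = 102.6 m².
Σ(Sᵢαᵢ) = 46.8×0.85 + 10.8×0.28 + 22.5×0.11 + 22.5×0.40 = 54.279.
ᾱ = 54.279 / 102.6 = 0.5290.
−S·ln(1−ᾱ) = −102.6 × ln(1 − 0.5290) = 77.247.
V = 4.1 × 5.5 × 3 = 67.65 m³.
T = 0.161·V/[−S·ln(1−ᾱ)] = 0.161·67.65/77.247 = 0.14 s.

0.14 seconds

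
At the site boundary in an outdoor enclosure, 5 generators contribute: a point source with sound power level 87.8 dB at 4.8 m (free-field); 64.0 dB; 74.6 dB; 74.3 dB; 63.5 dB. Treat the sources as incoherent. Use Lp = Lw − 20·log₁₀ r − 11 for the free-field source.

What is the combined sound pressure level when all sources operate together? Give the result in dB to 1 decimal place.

78.0 dB

Source at 4.8 m: Lp = 87.8 − 20·log₁₀(4.8) − 11 = 63.2 dB.
Converting to relative power and adding: 10^(63.2/10) + 10^(64.0/10) + 10^(74.6/10) + 10^(74.3/10) + 10^(63.5/10) = 6.26e+07.
Back to dB: 10·log₁₀ Σ = 78.0 dB.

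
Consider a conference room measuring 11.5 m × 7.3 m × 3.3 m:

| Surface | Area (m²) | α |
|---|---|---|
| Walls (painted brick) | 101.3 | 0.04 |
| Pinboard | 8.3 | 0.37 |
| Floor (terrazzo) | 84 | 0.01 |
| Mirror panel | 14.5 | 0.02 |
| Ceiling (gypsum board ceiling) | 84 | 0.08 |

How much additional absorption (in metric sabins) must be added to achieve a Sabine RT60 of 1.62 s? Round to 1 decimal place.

Summing Sᵢαᵢ: 4.052 + 3.071 + 0.840 + 0.290 + 6.720 → A₁ = 14.973 sabins.
For T = 1.62 s, need A₂ = 0.161·V/T = 0.161·277.035/1.62 = 27.532 sabins.
Shortfall: 27.532 − 14.973 = 12.6 sabins.

12.6 sabins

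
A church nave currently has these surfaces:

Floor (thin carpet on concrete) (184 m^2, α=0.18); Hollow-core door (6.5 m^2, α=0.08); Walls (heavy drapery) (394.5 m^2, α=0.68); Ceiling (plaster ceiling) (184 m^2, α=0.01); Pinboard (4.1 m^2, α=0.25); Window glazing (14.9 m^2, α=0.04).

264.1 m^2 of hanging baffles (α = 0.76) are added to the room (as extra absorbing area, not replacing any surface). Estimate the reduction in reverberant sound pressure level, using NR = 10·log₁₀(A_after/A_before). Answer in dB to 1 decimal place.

2.2 dB

Summing Sᵢαᵢ: 33.120 + 0.520 + 268.260 + 1.840 + 1.025 + 0.596 → A_before = 305.361 sabins.
Treatment contributes 264.1·0.76 = 200.716 sabins.
A_after = 305.361 + 200.716 = 506.077 sabins.
Reduction = 10 log₁₀(A_after/A_before) = 10 log₁₀(1.6573) = 2.2 dB.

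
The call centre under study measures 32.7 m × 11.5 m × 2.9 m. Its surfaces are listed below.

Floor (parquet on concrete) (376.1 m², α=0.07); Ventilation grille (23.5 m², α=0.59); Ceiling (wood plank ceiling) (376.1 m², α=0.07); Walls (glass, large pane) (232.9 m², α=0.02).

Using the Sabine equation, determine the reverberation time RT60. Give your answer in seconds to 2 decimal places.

Total absorption A = 376.1*0.07 + 23.5*0.59 + 376.1*0.07 + 232.9*0.02
  = 26.327 + 13.865 + 26.327 + 4.658 = 71.177 m² sabins.
V = 32.7·11.5·2.9 = 1090.545 m³.
Sabine: RT60 = 0.161 × 1090.545 / 71.177 = 2.47 s.

2.47 s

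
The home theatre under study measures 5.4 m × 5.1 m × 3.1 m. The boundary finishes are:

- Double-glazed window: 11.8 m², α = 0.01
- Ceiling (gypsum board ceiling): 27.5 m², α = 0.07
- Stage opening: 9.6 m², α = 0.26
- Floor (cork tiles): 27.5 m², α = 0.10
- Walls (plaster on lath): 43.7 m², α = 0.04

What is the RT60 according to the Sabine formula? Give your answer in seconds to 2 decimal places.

Total absorption A = 11.8*0.01 + 27.5*0.07 + 9.6*0.26 + 27.5*0.10 + 43.7*0.04
  = 0.118 + 1.925 + 2.496 + 2.750 + 1.748 = 9.037 m² sabins.
V = 5.4·5.1·3.1 = 85.374 m³.
Sabine: RT60 = 0.161 × 85.374 / 9.037 = 1.52 s.

1.52 sec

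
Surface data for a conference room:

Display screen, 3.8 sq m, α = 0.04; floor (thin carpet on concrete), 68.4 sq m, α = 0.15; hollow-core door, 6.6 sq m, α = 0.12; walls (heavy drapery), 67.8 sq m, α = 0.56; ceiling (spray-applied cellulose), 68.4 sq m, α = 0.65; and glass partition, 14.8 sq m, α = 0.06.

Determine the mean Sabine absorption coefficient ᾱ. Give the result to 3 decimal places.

S = Σ Sᵢ = 3.8 + 68.4 + 6.6 + 67.8 + 68.4 + 14.8 = 229.8 sq m.
Σ(Sᵢαᵢ) = 3.8*0.04 + 68.4*0.15 + 6.6*0.12 + 67.8*0.56 + 68.4*0.65 + 14.8*0.06 = 94.520.
ᾱ = 94.520 / 229.8 = 0.411.

0.411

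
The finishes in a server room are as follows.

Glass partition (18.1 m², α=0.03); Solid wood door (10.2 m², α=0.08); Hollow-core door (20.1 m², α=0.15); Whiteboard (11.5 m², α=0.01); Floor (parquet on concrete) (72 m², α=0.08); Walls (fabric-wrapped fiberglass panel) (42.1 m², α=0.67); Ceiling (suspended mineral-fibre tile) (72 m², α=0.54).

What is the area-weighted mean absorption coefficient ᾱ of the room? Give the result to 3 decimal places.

0.314

Total surface area S = 246.0 m².
A = 18.1×0.03 + 10.2×0.08 + 20.1×0.15 + 11.5×0.01 + 72×0.08 + 42.1×0.67 + 72×0.54 = 77.336 sabins.
ᾱ = A/S = 0.314.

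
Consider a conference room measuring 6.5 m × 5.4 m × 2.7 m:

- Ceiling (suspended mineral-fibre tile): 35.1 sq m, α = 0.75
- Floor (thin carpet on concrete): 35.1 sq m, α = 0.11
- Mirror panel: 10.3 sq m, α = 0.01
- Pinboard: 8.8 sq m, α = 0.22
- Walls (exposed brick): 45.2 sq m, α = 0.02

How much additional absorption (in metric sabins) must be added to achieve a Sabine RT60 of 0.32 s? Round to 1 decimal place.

14.6 sabins

Total absorption A₁ = 35.1·0.75 + 35.1·0.11 + 10.3·0.01 + 8.8·0.22 + 45.2·0.02
  = 26.325 + 3.861 + 0.103 + 1.936 + 0.904 = 33.129 sq m sabins.
For T = 0.32 s, need A₂ = 0.161·V/T = 0.161·94.77/0.32 = 47.681 sabins.
ΔA = A₂ − A₁ = 47.681 − 33.129 = 14.6 sabins.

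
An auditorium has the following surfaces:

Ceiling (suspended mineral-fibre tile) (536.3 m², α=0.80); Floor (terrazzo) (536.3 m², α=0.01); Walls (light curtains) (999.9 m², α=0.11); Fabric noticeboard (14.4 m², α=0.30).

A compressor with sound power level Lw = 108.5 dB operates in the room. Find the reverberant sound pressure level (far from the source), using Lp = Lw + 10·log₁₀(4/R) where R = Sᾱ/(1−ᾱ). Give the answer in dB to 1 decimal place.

85.8 dB

A = 548.712 sabins; S = 2086.9 m².
ᾱ = 548.712/2086.9 = 0.2629; R = Sᾱ/(1−ᾱ) = 548.712/(1−0.2629) = 744.420 m².
Lp = 108.5 + 10·log₁₀(4/744.420) = 108.5 + (-22.70) = 85.8 dB.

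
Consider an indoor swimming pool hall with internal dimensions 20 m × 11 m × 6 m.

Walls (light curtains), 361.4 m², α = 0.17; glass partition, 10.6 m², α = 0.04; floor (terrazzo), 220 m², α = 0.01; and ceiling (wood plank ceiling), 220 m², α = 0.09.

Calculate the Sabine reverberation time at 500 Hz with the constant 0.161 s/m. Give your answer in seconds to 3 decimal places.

2.534 seconds

A = Σ Sᵢαᵢ = 361.4·0.17 + 10.6·0.04 + 220·0.01 + 220·0.09 = 83.862 sabins.
Volume V = 20 × 11 × 6 = 1320 m³.
RT60 = 0.161 · V / A = 0.161 × 1320 / 83.862 = 2.534 s.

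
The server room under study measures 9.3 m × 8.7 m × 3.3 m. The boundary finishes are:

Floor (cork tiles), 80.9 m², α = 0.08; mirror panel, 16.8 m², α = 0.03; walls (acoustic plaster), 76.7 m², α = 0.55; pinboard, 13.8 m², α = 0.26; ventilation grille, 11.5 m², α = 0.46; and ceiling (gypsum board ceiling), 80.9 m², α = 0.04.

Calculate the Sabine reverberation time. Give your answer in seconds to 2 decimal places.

0.70 sec

Summing Sᵢαᵢ: 6.472 + 0.504 + 42.185 + 3.588 + 5.290 + 3.236 → A = 61.275 sabins.
Volume V = 9.3 × 8.7 × 3.3 = 267.003 m³.
T = 0.161 V/A = 0.161·267.003/61.275 = 0.70 s.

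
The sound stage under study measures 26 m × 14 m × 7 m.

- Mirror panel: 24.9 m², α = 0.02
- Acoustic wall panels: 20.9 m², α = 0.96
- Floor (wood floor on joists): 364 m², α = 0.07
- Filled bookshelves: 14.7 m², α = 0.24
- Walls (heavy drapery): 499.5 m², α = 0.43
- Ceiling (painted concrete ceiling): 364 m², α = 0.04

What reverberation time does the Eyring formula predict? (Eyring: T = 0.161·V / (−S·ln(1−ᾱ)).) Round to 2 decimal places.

1.31 s

Total surface area S = 24.9 + 20.9 + 364 + 14.7 + 499.5 + 364 = 1288.0 m².
Absorption A = 24.9×0.02 + 20.9×0.96 + 364×0.07 + 14.7×0.24 + 499.5×0.43 + 364×0.04 = 278.915 sabins.
ᾱ = 278.915 / 1288.0 = 0.2165.
Eyring denominator: −S ln(1−ᾱ) = 314.252.
V = 26 × 14 × 7 = 2548 m³.
T = 0.161·V/[−S·ln(1−ᾱ)] = 0.161·2548/314.252 = 1.31 s.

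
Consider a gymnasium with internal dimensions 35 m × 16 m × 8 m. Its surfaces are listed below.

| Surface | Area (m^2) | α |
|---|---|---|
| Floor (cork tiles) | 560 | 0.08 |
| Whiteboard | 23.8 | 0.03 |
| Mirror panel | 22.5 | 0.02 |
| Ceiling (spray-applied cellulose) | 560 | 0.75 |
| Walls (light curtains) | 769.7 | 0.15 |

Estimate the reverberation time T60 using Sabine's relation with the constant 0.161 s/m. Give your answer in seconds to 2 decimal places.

1.24 seconds

Summing Sᵢαᵢ: 44.800 + 0.714 + 0.450 + 420.000 + 115.455 → A = 581.419 sabins.
Room volume: 4480 m³.
RT60 = 0.161 · V / A = 0.161 × 4480 / 581.419 = 1.24 s.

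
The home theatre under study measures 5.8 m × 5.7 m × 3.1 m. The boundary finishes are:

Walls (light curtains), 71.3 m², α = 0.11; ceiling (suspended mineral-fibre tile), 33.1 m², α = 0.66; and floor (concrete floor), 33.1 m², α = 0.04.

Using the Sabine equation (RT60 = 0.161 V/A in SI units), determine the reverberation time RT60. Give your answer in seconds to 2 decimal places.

0.53 seconds

Equivalent absorption area: A = 71.3·0.11 + 33.1·0.66 + 33.1·0.04 = 31.013 m².
Room volume: 102.486 m³.
T = 0.161 V/A = 0.161·102.486/31.013 = 0.53 s.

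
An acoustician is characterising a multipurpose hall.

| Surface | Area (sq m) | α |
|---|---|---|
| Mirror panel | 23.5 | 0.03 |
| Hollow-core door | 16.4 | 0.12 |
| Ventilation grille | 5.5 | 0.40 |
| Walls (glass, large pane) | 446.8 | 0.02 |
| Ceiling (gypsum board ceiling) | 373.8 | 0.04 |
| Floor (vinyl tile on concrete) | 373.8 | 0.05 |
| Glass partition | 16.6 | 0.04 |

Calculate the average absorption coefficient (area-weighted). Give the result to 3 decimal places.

S = Σ Sᵢ = 23.5 + 16.4 + 5.5 + 446.8 + 373.8 + 373.8 + 16.6 = 1256.4 sq m.
Weighted sum Σ Sα = 48.115.
ᾱ = 48.115 / 1256.4 = 0.038.

0.038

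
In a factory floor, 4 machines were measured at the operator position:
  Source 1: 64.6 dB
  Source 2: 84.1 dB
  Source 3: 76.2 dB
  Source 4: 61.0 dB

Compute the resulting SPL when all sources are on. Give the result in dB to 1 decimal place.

Converting to relative power and adding: 10^(64.6/10) + 10^(84.1/10) + 10^(76.2/10) + 10^(61.0/10) = 3.029e+08.
Back to dB: 10·log₁₀ Σ = 84.8 dB.

84.8 dB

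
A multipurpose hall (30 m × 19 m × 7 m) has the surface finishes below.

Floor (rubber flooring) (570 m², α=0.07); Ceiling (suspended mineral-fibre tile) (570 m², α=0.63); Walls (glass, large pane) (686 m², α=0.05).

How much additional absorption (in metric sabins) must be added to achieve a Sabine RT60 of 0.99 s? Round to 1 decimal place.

215.6 sabins

Equivalent absorption area: A₁ = 570×0.07 + 570×0.63 + 686×0.05 = 433.300 m².
Target A₂ = 0.161·3990/0.99 = 648.879 sabins (V = 3990 m³).
ΔA = A₂ − A₁ = 648.879 − 433.300 = 215.6 sabins.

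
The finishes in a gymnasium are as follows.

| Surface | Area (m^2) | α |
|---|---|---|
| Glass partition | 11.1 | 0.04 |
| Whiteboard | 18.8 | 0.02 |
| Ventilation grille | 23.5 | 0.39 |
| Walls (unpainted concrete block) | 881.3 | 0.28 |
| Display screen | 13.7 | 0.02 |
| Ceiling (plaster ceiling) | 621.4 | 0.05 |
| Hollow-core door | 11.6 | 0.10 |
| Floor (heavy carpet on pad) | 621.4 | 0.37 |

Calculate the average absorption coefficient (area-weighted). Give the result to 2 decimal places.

S = Σ Sᵢ = 11.1 + 18.8 + 23.5 + 881.3 + 13.7 + 621.4 + 11.6 + 621.4 = 2202.8 m^2.
Weighted sum Σ Sα = 519.171.
ᾱ = 519.171 / 2202.8 = 0.24.

0.24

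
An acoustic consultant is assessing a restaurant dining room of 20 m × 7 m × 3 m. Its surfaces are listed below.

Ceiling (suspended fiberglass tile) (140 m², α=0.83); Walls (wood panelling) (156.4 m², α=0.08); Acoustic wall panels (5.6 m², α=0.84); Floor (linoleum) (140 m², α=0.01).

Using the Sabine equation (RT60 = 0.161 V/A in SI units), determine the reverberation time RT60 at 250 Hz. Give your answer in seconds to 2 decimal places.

Total absorption A = 140*0.83 + 156.4*0.08 + 5.6*0.84 + 140*0.01
  = 116.200 + 12.512 + 4.704 + 1.400 = 134.816 m² sabins.
Volume V = 20 × 7 × 3 = 420 m³.
RT60 = 0.161 · V / A = 0.161 × 420 / 134.816 = 0.50 s.

0.50 s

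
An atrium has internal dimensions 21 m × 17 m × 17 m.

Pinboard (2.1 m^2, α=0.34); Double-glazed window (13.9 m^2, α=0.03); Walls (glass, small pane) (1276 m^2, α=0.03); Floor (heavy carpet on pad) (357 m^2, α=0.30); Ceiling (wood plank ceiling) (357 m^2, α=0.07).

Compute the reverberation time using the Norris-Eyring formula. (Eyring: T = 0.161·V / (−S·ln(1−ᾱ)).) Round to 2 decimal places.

Total surface area S = 2.1 + 13.9 + 1276 + 357 + 357 = 2006.0 m^2.
Σ(Sᵢαᵢ) = 2.1×0.34 + 13.9×0.03 + 1276×0.03 + 357×0.30 + 357×0.07 = 171.501.
Mean coefficient ᾱ = A/S = 0.0855.
Eyring denominator: −S ln(1−ᾱ) = 179.292.
V = 21 × 17 × 17 = 6069 m³.
T = 0.161·V/[−S·ln(1−ᾱ)] = 0.161·6069/179.292 = 5.45 s.

5.45 seconds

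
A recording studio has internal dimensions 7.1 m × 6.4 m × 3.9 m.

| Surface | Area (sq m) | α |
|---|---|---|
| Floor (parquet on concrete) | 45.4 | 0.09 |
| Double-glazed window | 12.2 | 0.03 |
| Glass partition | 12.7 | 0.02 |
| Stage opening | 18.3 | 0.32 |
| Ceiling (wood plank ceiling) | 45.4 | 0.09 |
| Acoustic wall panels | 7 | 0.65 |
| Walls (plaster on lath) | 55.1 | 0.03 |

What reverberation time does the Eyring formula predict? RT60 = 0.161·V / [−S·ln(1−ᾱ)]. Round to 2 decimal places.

Total surface area S = 45.4 + 12.2 + 12.7 + 18.3 + 45.4 + 7 + 55.1 = 196.1 sq m.
Absorption A = 45.4·0.09 + 12.2·0.03 + 12.7·0.02 + 18.3·0.32 + 45.4·0.09 + 7·0.65 + 55.1·0.03 = 20.851 sabins.
ᾱ = 20.851 / 196.1 = 0.1063.
Eyring denominator: −S ln(1−ᾱ) = 22.039.
V = 7.1 × 6.4 × 3.9 = 177.216 m³.
RT60 = 0.161 × 177.216 / 22.039 = 1.29 s.

1.29 s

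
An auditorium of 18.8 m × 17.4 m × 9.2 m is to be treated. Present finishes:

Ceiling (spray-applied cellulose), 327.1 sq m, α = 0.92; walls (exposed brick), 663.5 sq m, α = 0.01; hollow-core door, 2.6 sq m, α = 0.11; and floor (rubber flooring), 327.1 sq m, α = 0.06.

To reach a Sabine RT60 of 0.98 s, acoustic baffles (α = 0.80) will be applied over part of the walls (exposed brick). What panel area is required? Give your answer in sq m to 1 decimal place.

211.3

A₁ = Σ Sᵢαᵢ = 327.1·0.92 + 663.5·0.01 + 2.6·0.11 + 327.1·0.06 = 327.479 sabins.
Required A₂ = 0.161·3009.504/0.98 = 494.419 sabins.
Absorption to add: 494.419 − 327.479 = 166.940 sabins.
Net gain per sq m: Δα = 0.80 − 0.01 = 0.79.
Panel area = 166.940 / 0.79 = 211.3 sq m.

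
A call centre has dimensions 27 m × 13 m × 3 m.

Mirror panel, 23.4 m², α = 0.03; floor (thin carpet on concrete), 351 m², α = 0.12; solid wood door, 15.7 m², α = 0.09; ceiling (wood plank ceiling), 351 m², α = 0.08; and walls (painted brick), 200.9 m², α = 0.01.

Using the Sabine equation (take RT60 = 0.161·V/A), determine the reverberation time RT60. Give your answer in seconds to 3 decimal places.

2.281 seconds

Summing Sᵢαᵢ: 0.702 + 42.120 + 1.413 + 28.080 + 2.009 → A = 74.324 sabins.
V = 27·13·3 = 1053 m³.
Sabine: RT60 = 0.161 × 1053 / 74.324 = 2.281 s.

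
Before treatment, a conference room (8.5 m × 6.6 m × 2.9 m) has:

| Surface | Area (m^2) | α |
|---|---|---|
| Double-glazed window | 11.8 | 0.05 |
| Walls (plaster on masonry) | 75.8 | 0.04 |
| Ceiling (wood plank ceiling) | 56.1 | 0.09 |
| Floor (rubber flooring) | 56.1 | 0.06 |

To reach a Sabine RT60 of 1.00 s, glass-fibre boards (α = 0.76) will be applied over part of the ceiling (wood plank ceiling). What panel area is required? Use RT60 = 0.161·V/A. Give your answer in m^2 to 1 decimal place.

Summing Sᵢαᵢ: 0.590 + 3.032 + 5.049 + 3.366 → A₁ = 12.037 sabins.
V = 162.69 m³. Target absorption A₂ = 0.161 × 162.69 / 1.00 = 26.193 sabins.
ΔA needed = 26.193 − 12.037 = 14.156 sabins.
Net gain per m^2: Δα = 0.76 − 0.09 = 0.67.
Area = ΔA/Δα = 14.156/0.67 = 21.1 m^2.

21.1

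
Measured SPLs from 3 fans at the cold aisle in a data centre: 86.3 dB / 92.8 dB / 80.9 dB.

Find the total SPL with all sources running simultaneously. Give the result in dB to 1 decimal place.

93.9 dB

Converting to relative power and adding: 10^(86.3/10) + 10^(92.8/10) + 10^(80.9/10) = 2.455e+09.
Back to dB: 10·log₁₀ Σ = 93.9 dB.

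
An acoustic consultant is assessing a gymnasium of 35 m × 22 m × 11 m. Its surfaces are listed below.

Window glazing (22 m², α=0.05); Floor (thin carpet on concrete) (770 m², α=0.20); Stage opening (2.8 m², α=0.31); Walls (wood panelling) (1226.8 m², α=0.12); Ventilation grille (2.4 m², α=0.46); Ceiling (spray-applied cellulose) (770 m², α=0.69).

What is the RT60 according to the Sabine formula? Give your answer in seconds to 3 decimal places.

1.632 seconds

Equivalent absorption area: A = 22·0.05 + 770·0.20 + 2.8·0.31 + 1226.8·0.12 + 2.4·0.46 + 770·0.69 = 835.588 m².
Volume V = 35 × 22 × 11 = 8470 m³.
RT60 = 0.161 · V / A = 0.161 × 8470 / 835.588 = 1.632 s.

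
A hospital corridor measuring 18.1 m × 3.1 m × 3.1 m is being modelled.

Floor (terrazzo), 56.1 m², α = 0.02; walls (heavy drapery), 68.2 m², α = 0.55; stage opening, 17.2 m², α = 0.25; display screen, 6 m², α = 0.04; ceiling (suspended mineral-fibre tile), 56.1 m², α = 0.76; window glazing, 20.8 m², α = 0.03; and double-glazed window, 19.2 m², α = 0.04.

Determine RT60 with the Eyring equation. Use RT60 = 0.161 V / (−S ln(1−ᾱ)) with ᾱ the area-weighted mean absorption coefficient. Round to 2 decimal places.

Total surface area S = 56.1 + 68.2 + 17.2 + 6 + 56.1 + 20.8 + 19.2 = 243.6 m².
Σ(Sᵢαᵢ) = 56.1·0.02 + 68.2·0.55 + 17.2·0.25 + 6·0.04 + 56.1·0.76 + 20.8·0.03 + 19.2·0.04 = 87.200.
Mean coefficient ᾱ = A/S = 0.3580.
−S·ln(1−ᾱ) = −243.6 × ln(1 − 0.3580) = 107.955.
V = 18.1 × 3.1 × 3.1 = 173.941 m³.
T = 0.161·V/[−S·ln(1−ᾱ)] = 0.161·173.941/107.955 = 0.26 s.

0.26 seconds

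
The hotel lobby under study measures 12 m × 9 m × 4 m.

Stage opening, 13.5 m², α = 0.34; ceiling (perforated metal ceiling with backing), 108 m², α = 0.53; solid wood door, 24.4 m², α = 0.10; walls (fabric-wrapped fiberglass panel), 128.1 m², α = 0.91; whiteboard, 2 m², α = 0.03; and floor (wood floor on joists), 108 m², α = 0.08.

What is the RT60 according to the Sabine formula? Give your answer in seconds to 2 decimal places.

Summing Sᵢαᵢ: 4.590 + 57.240 + 2.440 + 116.571 + 0.060 + 8.640 → A = 189.541 sabins.
Volume V = 12 × 9 × 4 = 432 m³.
RT60 = 0.161 · V / A = 0.161 × 432 / 189.541 = 0.37 s.

0.37 seconds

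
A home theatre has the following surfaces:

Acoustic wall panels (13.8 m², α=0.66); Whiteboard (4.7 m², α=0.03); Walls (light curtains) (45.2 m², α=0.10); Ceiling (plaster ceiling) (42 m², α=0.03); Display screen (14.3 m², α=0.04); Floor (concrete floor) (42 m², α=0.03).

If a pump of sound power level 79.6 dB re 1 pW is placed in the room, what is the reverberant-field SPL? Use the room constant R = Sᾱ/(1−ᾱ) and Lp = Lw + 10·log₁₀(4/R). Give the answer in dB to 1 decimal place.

72.9 dB

A = 16.861 sabins; S = 162.0 m².
ᾱ = 16.861/162.0 = 0.1041; R = Sᾱ/(1−ᾱ) = 16.861/(1−0.1041) = 18.820 m².
Lp = 79.6 + 10·log₁₀(4/18.820) = 79.6 + (-6.73) = 72.9 dB.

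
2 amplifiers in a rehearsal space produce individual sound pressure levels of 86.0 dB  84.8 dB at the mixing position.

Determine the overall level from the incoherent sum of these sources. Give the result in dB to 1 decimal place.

88.5 dB

Sum in the linear (power) domain: Σ 10^(Lᵢ/10) = 10^(86.0/10) + 10^(84.8/10) = 7.001e+08.
L_total = 10·log₁₀(7.001e+08) = 88.5 dB.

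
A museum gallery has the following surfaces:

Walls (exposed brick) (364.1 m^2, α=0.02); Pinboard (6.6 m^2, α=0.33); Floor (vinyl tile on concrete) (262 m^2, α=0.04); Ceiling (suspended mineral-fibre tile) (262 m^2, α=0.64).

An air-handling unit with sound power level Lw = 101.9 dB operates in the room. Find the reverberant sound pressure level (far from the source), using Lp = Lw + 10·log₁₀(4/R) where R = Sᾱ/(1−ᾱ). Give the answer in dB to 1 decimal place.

84.2 dB

Σ(Sᵢαᵢ) = 364.1×0.02 + 6.6×0.33 + 262×0.04 + 262×0.64 = 187.620; total area S = 894.7 m^2.
ᾱ = 0.2097, so room constant R = A/(1−ᾱ) = 237.404 m^2.
Lp = 101.9 + 10·log₁₀(4/237.404) = 101.9 + (-17.73) = 84.2 dB.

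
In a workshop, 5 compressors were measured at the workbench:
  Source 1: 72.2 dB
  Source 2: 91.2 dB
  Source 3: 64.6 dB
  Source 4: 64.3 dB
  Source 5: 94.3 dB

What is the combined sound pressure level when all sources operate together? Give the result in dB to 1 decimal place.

96.1 dB

Sum in the linear (power) domain: Σ 10^(Lᵢ/10) = 10^(72.2/10) + 10^(91.2/10) + 10^(64.6/10) + 10^(64.3/10) + 10^(94.3/10) = 4.032e+09.
Combined level = 10 log₁₀(4.032e+09) = 96.1 dB.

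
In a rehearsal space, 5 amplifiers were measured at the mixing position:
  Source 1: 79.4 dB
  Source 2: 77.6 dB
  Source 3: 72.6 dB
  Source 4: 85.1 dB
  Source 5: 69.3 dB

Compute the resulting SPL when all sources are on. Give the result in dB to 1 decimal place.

Converting to relative power and adding: 10^(79.4/10) + 10^(77.6/10) + 10^(72.6/10) + 10^(85.1/10) + 10^(69.3/10) = 4.949e+08.
Back to dB: 10·log₁₀ Σ = 86.9 dB.

86.9 dB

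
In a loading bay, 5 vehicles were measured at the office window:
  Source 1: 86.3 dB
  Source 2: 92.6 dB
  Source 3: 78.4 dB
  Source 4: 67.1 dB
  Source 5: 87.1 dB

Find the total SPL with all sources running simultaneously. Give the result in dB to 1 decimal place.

94.5 dB

Converting to relative power and adding: 10^(86.3/10) + 10^(92.6/10) + 10^(78.4/10) + 10^(67.1/10) + 10^(87.1/10) = 2.833e+09.
Combined level = 10 log₁₀(2.833e+09) = 94.5 dB.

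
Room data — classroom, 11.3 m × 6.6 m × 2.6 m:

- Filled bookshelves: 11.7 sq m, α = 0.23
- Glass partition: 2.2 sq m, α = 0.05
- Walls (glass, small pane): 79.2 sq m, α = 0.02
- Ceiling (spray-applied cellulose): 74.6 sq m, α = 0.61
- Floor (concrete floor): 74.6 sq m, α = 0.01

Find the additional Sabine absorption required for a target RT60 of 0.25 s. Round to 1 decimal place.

Summing Sᵢαᵢ: 2.691 + 0.110 + 1.584 + 45.506 + 0.746 → A₁ = 50.637 sabins.
For T = 0.25 s, need A₂ = 0.161·V/T = 0.161·193.908/0.25 = 124.877 sabins.
Shortfall: 124.877 − 50.637 = 74.2 sabins.

74.2 sabins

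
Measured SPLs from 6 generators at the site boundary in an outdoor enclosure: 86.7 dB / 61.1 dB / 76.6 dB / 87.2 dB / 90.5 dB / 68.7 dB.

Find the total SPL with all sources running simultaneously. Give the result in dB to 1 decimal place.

93.4 dB

Converting to relative power and adding: 10^(86.7/10) + 10^(61.1/10) + 10^(76.6/10) + 10^(87.2/10) + 10^(90.5/10) + 10^(68.7/10) = 2.169e+09.
Back to dB: 10·log₁₀ Σ = 93.4 dB.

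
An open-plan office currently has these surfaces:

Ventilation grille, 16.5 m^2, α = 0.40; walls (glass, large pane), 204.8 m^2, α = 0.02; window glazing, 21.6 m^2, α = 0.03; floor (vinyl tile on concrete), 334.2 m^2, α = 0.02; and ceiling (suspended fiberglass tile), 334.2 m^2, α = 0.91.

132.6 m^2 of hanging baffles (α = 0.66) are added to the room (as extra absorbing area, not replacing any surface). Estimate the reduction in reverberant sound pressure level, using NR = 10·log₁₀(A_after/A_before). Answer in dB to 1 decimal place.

1.0 dB

Total absorption A_before = 16.5·0.40 + 204.8·0.02 + 21.6·0.03 + 334.2·0.02 + 334.2·0.91
  = 6.600 + 4.096 + 0.648 + 6.684 + 304.122 = 322.150 m^2 sabins.
Treatment contributes 132.6·0.66 = 87.516 sabins.
New total A_after = 409.666 sabins.
NR = 10·log₁₀(409.666/322.150) = 1.0 dB.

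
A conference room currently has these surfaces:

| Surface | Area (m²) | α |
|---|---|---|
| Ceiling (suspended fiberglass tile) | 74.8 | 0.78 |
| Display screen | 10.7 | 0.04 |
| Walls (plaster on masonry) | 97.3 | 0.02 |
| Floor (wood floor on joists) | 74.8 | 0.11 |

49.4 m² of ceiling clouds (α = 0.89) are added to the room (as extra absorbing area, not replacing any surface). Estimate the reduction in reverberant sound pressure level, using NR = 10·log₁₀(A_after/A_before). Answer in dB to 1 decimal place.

A_before = Σ Sᵢαᵢ = 74.8×0.78 + 10.7×0.04 + 97.3×0.02 + 74.8×0.11 = 68.946 sabins.
Treatment contributes 49.4·0.89 = 43.966 sabins.
New total A_after = 112.912 sabins.
NR = 10·log₁₀(112.912/68.946) = 2.1 dB.

2.1 dB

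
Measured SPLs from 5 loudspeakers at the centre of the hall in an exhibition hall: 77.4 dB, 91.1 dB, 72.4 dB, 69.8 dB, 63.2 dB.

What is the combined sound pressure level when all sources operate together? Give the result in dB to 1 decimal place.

Sum in the linear (power) domain: Σ 10^(Lᵢ/10) = 10^(77.4/10) + 10^(91.1/10) + 10^(72.4/10) + 10^(69.8/10) + 10^(63.2/10) = 1.372e+09.
Back to dB: 10·log₁₀ Σ = 91.4 dB.

91.4 dB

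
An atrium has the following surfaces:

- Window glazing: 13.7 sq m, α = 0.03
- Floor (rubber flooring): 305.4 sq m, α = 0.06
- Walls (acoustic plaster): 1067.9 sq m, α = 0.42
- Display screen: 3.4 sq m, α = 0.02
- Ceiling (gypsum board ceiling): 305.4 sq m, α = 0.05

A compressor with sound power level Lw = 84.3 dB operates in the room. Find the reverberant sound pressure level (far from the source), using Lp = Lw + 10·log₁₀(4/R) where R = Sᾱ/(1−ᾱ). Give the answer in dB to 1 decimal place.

62.0 dB

A = 482.591 sabins; S = 1695.8 sq m.
ᾱ = 0.2846, so room constant R = A/(1−ᾱ) = 674.575 sq m.
Lp = Lw + 10 log₁₀(4/R) = 84.3 -22.27 = 62.0 dB.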